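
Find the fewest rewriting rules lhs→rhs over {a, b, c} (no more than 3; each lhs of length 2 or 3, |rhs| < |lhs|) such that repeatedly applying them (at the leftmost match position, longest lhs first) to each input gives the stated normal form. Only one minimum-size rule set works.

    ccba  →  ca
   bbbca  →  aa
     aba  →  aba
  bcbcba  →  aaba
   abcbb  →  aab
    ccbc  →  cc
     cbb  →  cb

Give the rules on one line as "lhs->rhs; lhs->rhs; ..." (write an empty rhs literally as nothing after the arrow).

  | ccba => ca
  | bbbca => bbca => bca => aa
  | aba
  | bcbcba => abcba => aaba

bb->b; bc->a; ccb->c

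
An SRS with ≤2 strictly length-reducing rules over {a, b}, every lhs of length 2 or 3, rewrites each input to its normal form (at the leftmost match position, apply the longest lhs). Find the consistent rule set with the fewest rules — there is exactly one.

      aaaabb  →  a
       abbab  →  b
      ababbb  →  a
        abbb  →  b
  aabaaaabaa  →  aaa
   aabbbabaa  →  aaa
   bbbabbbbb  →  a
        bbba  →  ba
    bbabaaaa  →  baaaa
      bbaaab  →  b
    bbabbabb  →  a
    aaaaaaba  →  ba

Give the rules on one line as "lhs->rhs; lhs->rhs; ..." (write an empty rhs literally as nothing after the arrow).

ab->b; bb->a

  | aaaabb => aaabb => aabb => abb => bb => a
  | abbab => bbab => aab => ab => b
  | ababbb => babbb => bbbb => abb => bb => a
  | abbb => bbb => ab => b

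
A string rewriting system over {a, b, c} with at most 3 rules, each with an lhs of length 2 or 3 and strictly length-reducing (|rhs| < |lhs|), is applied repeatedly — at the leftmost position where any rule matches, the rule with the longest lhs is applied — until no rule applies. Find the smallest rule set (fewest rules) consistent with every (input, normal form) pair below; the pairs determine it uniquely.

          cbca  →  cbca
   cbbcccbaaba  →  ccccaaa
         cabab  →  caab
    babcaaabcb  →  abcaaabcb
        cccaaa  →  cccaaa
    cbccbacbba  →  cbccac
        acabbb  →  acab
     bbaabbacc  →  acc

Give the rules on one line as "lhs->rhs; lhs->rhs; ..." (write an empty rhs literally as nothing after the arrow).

ba->a; bb->; bba->

  | cbca
  | cbbcccbaaba => ccccbaaba => ccccaaba => ccccaaa
  | cabab => caab
  | babcaaabcb => abcaaabcb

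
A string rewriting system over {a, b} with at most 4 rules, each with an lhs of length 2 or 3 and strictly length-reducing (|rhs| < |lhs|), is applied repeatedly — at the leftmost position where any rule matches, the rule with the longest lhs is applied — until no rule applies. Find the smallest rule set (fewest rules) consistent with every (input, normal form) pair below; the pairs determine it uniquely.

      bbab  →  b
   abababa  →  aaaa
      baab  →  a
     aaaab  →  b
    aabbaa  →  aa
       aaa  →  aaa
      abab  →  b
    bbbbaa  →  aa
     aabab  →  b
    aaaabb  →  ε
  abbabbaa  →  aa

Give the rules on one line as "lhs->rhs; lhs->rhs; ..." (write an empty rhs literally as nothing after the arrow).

  | bbab => ab => b
  | abababa => aababa => aaaba => aaaa
  | baab => bab => a
  | aaaab => aaab => aab => ab => b

ab->b; aba->aa; bab->a; bb->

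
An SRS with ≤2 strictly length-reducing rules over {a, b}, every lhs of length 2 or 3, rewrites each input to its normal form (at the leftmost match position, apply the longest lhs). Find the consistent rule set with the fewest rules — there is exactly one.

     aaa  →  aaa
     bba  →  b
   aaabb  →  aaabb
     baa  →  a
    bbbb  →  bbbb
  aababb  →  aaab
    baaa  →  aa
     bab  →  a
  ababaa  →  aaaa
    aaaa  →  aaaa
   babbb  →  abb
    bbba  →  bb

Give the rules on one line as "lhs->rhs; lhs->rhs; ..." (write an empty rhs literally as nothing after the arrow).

  | aaa
  | bba => b
  | aaabb
  | baa => a

ba->; bab->a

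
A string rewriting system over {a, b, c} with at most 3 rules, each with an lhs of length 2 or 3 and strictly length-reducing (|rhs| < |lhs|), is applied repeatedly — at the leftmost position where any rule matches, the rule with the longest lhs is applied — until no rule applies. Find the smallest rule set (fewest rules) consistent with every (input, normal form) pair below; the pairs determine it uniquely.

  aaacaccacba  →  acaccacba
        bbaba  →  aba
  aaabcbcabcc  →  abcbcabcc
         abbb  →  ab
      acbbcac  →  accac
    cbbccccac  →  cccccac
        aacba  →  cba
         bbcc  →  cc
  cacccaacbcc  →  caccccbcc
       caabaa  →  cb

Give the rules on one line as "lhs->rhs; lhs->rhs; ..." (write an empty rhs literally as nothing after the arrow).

  | aaacaccacba => acaccacba
  | bbaba => aba
  | aaabcbcabcc => abcbcabcc
  | abbb => ab

aa->; bb->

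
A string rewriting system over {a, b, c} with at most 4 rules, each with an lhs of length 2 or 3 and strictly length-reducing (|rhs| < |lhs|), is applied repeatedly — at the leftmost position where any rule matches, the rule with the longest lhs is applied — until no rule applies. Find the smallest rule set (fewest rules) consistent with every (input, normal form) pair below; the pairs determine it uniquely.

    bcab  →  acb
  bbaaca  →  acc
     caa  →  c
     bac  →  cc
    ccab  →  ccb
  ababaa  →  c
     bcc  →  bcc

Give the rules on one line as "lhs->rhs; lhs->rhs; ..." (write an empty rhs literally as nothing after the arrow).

  | bcab => acb
  | bbaaca => bcaca => acca => acc
  | caa => ca => c
  | bac => cc

aba->; ba->c; bca->ac; ca->c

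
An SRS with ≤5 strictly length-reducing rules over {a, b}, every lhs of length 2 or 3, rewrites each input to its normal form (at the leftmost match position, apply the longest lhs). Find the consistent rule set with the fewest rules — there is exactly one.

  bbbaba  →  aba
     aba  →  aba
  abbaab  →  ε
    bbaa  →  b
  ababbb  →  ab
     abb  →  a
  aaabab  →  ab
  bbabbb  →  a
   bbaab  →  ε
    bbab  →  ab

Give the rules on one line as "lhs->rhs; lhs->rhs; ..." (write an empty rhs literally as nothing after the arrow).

  | bbbaba => aba
  | aba
  | abbaab => aaab => bab => bb => ε
  | bbaa => aa => b

aa->b; bab->bb; bb->; bbb->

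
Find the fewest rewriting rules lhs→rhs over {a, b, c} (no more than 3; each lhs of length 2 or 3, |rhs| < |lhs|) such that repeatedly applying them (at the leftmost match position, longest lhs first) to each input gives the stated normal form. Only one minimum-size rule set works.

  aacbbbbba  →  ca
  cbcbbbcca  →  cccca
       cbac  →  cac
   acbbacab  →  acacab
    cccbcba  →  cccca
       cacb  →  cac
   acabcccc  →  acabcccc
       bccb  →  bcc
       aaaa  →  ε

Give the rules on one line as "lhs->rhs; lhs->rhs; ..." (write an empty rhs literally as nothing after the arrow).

aa->; cb->c

  | aacbbbbba => cbbbbba => cbbbba => cbbba => cbba => cba => ca
  | cbcbbbcca => ccbbbcca => ccbbcca => ccbcca => cccca
  | cbac => cac
  | acbbacab => acbacab => acacab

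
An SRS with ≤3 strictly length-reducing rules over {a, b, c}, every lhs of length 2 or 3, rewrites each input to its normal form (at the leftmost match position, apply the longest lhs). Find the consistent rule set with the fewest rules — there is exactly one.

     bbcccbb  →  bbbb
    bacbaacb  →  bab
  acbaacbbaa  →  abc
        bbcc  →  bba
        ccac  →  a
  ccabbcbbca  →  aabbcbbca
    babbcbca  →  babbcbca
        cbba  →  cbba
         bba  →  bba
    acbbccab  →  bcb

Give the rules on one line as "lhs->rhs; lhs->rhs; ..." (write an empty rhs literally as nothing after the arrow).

  | bbcccbb => bbacbb => bbbb
  | bacbaacb => bbaacb => bccb => bab
  | acbaacbbaa => baacbbaa => ccbbaa => abbaa => abc
  | bbcc => bba

ac->; baa->c; cc->a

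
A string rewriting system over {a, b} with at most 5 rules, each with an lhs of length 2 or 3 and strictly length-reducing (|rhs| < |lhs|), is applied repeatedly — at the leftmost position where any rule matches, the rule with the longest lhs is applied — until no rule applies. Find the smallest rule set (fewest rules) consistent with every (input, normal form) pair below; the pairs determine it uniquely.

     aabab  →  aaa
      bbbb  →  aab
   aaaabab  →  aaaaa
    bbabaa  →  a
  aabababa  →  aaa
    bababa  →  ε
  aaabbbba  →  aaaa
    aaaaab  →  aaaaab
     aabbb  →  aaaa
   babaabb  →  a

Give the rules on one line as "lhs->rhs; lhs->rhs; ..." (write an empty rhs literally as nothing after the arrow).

  | aabab => abbb => aaa
  | bbbb => aab
  | aaaabab => aaabbb => aaaaa
  | bbabaa => abaa => bba => a

aba->bb; ba->; bb->; bbb->aa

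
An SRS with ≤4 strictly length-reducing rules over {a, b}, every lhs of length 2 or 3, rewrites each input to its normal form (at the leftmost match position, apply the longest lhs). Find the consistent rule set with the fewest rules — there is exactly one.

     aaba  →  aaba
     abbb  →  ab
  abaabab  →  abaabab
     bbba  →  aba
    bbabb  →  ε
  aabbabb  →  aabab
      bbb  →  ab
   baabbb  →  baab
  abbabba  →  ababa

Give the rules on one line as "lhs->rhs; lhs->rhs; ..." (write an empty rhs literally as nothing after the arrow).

abb->ab; bb->; bba->; bbb->ab

  | aaba
  | abbb => abb => ab
  | abaabab
  | bbba => aba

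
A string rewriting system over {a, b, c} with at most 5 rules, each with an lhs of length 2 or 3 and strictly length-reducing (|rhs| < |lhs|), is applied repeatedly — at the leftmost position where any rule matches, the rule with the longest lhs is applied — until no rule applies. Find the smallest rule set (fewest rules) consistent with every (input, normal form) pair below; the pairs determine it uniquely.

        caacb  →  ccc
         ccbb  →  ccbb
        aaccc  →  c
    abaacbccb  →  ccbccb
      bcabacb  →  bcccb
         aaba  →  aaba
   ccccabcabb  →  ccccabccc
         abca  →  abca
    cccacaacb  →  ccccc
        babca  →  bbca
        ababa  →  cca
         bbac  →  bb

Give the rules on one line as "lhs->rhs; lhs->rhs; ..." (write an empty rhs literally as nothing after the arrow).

abb->cc; ac->; acb->bb; bab->bb

  | caacb => cabb => ccc
  | ccbb
  | aaccc => acc => c
  | abaacbccb => ababbccb => abbbccb => ccbccb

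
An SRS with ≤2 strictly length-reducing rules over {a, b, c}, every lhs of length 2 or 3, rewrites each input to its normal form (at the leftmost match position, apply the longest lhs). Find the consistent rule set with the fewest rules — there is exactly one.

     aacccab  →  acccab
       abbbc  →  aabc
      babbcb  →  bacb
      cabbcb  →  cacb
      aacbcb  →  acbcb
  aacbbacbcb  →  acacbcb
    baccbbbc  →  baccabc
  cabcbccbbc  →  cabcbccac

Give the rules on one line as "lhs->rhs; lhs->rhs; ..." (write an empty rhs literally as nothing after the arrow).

  | aacccab => acccab
  | abbbc => aabc
  | babbcb => baacb => bacb
  | cabbcb => caacb => cacb

aac->ac; bb->a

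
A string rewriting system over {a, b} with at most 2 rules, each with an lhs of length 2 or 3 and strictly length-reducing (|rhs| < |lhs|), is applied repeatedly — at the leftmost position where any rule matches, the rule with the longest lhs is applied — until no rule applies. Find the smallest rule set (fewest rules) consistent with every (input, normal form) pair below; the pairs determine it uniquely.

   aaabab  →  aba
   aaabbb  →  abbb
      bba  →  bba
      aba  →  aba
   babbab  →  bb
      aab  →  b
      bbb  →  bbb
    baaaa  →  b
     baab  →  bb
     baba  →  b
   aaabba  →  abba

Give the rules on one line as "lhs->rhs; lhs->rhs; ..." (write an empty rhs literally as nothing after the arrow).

  | aaabab => abab => aba
  | aaabbb => abbb
  | bba
  | aba

aa->; bab->ba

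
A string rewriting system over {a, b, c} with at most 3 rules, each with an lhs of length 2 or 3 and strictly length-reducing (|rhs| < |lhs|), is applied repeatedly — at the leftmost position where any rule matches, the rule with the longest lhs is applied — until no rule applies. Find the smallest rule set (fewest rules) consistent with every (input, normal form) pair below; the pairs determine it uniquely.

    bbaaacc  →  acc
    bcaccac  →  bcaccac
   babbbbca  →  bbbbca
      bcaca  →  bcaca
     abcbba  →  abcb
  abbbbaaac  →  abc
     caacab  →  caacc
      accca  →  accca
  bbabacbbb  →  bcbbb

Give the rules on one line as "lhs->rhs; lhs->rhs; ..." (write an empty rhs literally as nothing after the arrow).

ba->; cab->cc

  | bbaaacc => baacc => acc
  | bcaccac
  | babbbbca => bbbbca
  | bcaca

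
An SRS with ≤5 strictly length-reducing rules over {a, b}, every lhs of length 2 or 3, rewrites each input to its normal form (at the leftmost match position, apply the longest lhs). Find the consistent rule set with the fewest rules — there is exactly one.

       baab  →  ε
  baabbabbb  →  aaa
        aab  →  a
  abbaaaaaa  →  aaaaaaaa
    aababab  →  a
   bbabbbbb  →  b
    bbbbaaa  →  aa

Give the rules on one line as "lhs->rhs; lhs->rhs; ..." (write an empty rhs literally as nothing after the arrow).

ab->; abb->aa; ba->; bb->b

  | baab => ab => ε
  | baabbabbb => abbabbb => aaabbb => aaaab => aaa
  | aab => a
  | abbaaaaaa => aaaaaaaa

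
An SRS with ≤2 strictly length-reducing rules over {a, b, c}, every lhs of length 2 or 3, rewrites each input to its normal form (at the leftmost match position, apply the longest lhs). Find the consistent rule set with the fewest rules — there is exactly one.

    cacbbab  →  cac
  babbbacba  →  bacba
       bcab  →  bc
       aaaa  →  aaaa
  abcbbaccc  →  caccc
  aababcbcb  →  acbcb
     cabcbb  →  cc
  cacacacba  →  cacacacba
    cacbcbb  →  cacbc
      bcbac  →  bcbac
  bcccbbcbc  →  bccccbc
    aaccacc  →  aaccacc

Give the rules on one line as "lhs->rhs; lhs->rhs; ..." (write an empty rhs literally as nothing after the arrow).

  | cacbbab => cacab => cac
  | babbbacba => bbbacba => bacba
  | bcab => bc
  | aaaa

ab->; bb->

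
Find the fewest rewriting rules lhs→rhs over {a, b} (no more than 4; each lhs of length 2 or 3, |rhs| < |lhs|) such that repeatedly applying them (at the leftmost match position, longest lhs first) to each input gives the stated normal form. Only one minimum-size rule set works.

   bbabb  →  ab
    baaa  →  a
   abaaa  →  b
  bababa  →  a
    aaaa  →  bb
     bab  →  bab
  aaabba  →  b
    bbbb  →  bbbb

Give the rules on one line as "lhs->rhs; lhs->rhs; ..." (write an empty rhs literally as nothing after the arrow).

  | bbabb => abb => ab
  | baaa => bba => a
  | abaaa => aa => b
  | bababa => bba => a

aa->b; aba->; abb->ab; bba->a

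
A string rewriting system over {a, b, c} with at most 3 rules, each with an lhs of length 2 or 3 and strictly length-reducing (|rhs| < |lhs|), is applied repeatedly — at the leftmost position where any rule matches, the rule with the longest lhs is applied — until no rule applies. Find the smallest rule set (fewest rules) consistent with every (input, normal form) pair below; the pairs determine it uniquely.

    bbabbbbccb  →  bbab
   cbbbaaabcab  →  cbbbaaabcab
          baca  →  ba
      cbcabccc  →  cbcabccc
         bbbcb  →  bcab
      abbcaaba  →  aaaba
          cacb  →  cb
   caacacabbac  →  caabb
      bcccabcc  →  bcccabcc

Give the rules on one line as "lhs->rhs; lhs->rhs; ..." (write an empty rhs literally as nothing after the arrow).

ac->; bbc->ca

  | bbabbbbccb => bbabbcacb => bbacaacb => bbaacb => bbab
  | cbbbaaabcab
  | baca => ba
  | cbcabccc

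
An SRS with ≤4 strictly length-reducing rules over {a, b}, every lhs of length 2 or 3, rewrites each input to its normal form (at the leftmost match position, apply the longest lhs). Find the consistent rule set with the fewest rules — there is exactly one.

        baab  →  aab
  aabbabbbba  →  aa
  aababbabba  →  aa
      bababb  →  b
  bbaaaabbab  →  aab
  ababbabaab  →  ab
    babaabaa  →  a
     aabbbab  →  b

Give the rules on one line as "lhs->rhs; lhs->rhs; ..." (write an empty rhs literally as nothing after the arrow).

  | baab => aab
  | aabbabbbba => aabbbba => aaabba => bbba => aba => aa
  | aababbabba => aaabbabba => bbbabba => ababba => aabba => aa
  | bababb => ababb => aabb => aaa => b

aaa->b; ba->a; bb->a; bba->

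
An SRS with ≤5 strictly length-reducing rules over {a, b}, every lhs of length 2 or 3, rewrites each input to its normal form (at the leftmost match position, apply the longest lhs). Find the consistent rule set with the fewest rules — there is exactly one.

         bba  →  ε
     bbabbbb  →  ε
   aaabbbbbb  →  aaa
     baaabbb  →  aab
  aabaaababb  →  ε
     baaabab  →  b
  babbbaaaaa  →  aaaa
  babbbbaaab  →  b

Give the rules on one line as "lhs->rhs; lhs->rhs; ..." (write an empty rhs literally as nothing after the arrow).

  | bba => bb => ε
  | bbabbbb => bbbbbb => bbbb => bb => ε
  | aaabbbbbb => aaabbbb => aaabb => aaa
  | baaabbb => aabbb => aab

aba->ba; ba->; bb->; bba->bb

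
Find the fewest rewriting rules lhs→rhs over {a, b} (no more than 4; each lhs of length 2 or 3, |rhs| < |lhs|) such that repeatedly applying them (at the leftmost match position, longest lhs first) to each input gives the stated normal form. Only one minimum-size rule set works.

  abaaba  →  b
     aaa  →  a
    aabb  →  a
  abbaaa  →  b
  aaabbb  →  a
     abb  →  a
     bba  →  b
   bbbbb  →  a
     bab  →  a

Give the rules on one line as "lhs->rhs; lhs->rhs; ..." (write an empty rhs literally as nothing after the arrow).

aa->b; ab->a; ba->a; bb->a

  | abaaba => aaaba => baba => aba => aa => b
  | aaa => ba => a
  | aabb => bbb => ab => a
  | abbaaa => abaaa => aaaa => baa => aa => b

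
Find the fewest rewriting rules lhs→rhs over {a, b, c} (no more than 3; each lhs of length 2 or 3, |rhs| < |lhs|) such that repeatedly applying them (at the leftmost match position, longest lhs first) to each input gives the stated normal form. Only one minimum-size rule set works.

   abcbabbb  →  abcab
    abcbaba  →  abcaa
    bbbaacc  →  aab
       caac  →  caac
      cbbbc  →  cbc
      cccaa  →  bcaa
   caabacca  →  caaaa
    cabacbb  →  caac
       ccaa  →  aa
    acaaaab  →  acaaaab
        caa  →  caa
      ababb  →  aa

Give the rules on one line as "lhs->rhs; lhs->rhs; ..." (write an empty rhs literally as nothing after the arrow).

ba->a; bb->; cc->b

  | abcbabbb => abcabbb => abcab
  | abcbaba => abcaba => abcaa
  | bbbaacc => baacc => aacc => aab
  | caac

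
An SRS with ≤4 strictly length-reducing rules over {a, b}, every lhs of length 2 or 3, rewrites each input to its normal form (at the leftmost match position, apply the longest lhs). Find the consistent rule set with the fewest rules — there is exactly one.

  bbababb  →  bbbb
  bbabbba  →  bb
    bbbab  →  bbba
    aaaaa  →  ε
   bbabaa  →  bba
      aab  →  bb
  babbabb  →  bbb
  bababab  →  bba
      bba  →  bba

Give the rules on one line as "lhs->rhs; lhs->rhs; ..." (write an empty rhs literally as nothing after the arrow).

aa->b; ab->a; aba->; baa->ab

  | bbababb => bbbb
  | bbabbba => bbabba => bbaba => bb
  | bbbab => bbba
  | aaaaa => baaa => aba => ε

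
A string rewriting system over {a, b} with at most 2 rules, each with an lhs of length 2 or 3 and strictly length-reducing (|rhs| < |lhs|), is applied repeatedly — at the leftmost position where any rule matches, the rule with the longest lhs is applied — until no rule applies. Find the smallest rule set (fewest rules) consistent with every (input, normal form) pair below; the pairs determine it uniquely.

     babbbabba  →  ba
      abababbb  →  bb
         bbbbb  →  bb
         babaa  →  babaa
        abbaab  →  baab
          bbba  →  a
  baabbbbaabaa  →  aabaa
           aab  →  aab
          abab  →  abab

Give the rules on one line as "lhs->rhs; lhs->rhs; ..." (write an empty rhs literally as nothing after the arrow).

abb->b; bbb->

  | babbbabba => bbbabba => abba => ba
  | abababbb => ababbb => abbb => bb
  | bbbbb => bb
  | babaa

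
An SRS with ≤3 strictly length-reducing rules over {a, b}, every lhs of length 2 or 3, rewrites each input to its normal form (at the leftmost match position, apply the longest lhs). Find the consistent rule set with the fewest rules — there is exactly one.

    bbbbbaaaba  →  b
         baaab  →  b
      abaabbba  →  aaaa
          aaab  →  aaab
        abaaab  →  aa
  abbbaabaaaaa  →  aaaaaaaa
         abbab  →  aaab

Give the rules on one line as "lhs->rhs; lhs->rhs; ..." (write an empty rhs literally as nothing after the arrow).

abb->aa; ba->b; bb->b

  | bbbbbaaaba => bbbbaaaba => bbbaaaba => bbaaaba => baaaba => baaba => baba => bba => ba => b
  | baaab => baab => bab => bb => b
  | abaabbba => ababbba => abbbba => aabba => aaaa
  | aaab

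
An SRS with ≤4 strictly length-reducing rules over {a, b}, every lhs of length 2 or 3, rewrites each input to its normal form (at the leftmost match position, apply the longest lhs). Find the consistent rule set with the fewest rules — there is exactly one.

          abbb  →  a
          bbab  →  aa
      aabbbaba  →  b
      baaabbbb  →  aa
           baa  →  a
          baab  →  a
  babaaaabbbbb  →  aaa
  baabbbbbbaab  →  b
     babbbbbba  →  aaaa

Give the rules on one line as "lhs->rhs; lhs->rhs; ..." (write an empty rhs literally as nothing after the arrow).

  | abbb => abb => ab => a
  | bbab => aab => aa
  | aabbbaba => aabbaba => aababa => abba => aba => b
  | baaabbbb => aabbbb => aabbb => aabb => aab => aa

ab->a; aba->b; ba->; bba->aa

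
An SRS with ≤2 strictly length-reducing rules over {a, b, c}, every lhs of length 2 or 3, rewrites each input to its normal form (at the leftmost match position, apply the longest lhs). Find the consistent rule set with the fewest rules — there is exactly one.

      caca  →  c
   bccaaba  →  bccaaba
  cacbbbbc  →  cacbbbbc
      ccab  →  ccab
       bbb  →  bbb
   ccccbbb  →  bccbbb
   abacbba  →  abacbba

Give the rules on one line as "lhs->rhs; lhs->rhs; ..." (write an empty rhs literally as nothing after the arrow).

  | caca => c
  | bccaaba
  | cacbbbbc
  | ccab

aca->; ccc->bc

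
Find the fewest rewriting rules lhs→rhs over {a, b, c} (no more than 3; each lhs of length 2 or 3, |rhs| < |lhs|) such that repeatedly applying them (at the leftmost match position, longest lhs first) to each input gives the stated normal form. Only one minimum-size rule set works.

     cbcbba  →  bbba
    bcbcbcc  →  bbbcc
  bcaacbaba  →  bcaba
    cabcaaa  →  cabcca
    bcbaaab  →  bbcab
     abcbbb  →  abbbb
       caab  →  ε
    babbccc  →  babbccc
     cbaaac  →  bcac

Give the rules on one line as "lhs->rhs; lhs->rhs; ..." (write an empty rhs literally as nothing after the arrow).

aa->c; cb->b; ccb->

  | cbcbba => bcbba => bbba
  | bcbcbcc => bbcbcc => bbbcc
  | bcaacbaba => bcccbaba => bcaba
  | cabcaaa => cabcca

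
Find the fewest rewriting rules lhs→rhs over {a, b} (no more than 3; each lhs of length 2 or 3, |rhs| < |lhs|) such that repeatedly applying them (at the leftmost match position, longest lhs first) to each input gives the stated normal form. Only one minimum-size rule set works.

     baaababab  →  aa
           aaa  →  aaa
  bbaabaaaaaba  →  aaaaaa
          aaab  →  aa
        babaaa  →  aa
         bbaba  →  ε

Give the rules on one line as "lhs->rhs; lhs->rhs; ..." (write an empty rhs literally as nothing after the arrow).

aab->a; aba->; ba->a

  | baaababab => aaababab => aaabab => aaab => aa
  | aaa
  | bbaabaaaaaba => baabaaaaaba => aabaaaaaba => aaaaaaba => aaaaaa
  | aaab => aa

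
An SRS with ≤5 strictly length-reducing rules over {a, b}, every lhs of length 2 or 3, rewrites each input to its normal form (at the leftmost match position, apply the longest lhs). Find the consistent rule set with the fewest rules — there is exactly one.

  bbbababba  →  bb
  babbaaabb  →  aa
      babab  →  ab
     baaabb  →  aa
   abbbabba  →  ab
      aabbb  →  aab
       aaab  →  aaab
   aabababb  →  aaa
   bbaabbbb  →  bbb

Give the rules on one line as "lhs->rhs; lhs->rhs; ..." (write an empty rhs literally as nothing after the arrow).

  | bbbababba => bbabba => bba => bb
  | babbaaabb => baaabb => aabb => aa
  | babab => ab
  | baaabb => aabb => aa

abb->a; ba->b; baa->a; bab->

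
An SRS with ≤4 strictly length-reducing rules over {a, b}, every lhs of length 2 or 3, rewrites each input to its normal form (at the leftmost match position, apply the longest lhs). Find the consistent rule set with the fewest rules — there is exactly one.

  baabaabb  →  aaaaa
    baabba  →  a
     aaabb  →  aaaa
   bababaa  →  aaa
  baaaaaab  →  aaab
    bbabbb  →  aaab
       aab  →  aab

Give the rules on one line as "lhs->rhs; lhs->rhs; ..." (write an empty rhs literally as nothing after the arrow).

  | baabaabb => abbaabb => aaaabb => aaaaa
  | baabba => abbba => aaba => a
  | aaabb => aaaa
  | bababaa => bbaa => aaa

aba->; baa->ab; bb->a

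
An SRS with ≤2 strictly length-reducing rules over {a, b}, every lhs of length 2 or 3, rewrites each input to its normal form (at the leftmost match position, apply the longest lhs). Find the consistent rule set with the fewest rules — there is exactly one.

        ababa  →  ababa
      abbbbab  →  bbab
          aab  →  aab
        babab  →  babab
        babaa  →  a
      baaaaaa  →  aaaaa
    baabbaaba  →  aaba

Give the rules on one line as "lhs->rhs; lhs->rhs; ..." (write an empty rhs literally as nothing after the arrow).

abb->; baa->a

  | ababa
  | abbbbab => bbab
  | aab
  | babab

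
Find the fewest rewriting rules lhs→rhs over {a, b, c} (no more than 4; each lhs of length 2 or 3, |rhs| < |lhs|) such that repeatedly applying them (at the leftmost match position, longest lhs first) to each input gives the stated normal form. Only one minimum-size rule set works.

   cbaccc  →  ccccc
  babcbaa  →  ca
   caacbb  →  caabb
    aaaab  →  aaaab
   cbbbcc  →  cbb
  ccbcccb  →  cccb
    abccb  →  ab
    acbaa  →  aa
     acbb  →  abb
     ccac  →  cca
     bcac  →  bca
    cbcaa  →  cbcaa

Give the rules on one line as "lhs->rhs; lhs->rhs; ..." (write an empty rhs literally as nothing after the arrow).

ac->a; ba->c; bcc->

  | cbaccc => ccccc
  | babcbaa => cbcbaa => cbcca => ca
  | caacbb => caabb
  | aaaab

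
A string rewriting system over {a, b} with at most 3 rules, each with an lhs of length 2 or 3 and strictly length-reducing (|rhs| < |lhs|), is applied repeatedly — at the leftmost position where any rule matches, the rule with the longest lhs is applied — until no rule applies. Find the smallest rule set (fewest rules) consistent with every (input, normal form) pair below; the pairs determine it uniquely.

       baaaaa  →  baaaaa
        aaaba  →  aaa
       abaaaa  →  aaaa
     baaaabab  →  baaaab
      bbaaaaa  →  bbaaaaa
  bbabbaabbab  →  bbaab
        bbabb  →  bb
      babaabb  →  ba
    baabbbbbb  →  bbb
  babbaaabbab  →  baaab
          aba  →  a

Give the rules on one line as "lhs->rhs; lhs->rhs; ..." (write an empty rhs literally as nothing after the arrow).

  | baaaaa
  | aaaba => aaa
  | abaaaa => aaaa
  | baaaabab => baaaab

aba->a; abb->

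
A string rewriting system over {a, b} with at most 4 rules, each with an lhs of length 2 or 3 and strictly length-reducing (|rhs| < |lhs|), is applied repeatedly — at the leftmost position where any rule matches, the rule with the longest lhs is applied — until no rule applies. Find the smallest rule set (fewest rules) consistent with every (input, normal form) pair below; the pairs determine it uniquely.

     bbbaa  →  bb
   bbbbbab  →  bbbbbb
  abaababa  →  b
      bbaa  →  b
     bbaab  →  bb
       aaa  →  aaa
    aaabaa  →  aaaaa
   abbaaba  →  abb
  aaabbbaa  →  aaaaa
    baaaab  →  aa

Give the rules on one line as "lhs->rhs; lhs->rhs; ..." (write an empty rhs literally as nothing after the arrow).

aab->aa; aba->; ba->b; baa->

  | bbbaa => bb
  | bbbbbab => bbbbbb
  | abaababa => ababa => ba => b
  | bbaa => b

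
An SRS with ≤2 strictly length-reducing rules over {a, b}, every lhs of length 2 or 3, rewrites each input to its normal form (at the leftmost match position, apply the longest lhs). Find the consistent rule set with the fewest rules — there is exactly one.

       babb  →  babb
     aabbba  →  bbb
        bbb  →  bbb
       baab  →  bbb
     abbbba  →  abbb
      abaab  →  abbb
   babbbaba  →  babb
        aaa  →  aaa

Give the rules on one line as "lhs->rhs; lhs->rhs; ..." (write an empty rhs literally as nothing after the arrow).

aab->bb; bba->b

  | babb
  | aabbba => bbbba => bbb
  | bbb
  | baab => bbb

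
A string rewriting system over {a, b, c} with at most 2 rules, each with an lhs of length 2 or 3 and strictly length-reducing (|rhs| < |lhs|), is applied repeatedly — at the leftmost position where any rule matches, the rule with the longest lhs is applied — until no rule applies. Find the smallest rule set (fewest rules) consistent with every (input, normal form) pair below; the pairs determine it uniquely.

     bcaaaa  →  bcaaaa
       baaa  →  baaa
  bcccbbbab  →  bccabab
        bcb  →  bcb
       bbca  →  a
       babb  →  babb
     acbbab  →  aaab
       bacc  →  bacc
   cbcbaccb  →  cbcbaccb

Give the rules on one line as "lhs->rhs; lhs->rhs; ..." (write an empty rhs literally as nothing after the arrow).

bbc->; cbb->a

  | bcaaaa
  | baaa
  | bcccbbbab => bccabab
  | bcb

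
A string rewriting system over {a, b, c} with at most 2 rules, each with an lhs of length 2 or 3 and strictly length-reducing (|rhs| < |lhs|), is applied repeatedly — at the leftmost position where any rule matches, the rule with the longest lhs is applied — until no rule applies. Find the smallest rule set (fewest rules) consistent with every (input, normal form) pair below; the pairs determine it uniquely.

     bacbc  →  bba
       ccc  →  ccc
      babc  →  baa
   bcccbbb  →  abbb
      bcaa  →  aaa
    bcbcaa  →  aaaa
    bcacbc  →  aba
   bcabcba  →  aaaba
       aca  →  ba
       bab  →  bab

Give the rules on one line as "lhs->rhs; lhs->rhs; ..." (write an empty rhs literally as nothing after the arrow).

ac->b; bc->a

  | bacbc => bbbc => bba
  | ccc
  | babc => baa
  | bcccbbb => accbbb => bcbbb => abbb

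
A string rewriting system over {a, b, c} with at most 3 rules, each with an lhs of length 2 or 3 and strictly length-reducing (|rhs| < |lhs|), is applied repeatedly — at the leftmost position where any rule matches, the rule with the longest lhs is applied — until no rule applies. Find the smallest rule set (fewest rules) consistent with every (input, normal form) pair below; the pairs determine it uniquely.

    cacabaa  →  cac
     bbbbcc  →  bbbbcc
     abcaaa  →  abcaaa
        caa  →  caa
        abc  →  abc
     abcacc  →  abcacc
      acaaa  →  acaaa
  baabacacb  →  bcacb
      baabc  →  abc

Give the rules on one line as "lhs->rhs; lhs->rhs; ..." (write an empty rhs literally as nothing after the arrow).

  | cacabaa => cacba => cac
  | bbbbcc
  | abcaaa
  | caa

aba->b; ba->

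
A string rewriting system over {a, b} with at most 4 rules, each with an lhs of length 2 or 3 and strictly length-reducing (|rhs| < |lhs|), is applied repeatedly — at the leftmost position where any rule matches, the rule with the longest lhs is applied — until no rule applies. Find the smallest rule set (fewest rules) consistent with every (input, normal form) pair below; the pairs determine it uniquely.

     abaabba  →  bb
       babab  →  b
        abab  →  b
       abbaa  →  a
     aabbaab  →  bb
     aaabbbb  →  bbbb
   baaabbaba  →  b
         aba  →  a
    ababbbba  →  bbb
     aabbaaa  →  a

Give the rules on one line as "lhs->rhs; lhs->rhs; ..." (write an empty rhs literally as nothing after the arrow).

aa->b; ab->b; ba->a; bba->b

  | abaabba => baabba => aabba => bbba => bb
  | babab => abab => bab => ab => b
  | abab => bab => ab => b
  | abbaa => bbaa => ba => a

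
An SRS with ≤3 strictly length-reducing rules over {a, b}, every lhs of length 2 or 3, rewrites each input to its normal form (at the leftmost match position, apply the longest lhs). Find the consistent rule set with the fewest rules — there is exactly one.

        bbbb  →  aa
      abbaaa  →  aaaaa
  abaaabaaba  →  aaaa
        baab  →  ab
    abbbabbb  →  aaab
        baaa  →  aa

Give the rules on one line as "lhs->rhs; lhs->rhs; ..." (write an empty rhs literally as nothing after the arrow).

ba->; bb->a

  | bbbb => abb => aa
  | abbaaa => aaaaa
  | abaaabaaba => aaabaaba => aaaaba => aaaa
  | baab => ab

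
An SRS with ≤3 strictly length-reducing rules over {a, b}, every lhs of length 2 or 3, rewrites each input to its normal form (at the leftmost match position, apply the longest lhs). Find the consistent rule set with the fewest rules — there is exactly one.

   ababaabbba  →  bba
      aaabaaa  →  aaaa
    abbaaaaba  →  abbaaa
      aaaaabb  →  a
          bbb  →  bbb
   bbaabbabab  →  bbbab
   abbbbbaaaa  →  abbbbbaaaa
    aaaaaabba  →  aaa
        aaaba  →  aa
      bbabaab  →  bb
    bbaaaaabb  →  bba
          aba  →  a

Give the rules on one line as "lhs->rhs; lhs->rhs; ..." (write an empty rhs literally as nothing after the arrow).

  | ababaabbba => abaabbba => aabbba => bba
  | aaabaaa => aaaa
  | abbaaaaba => abbaaa
  | aaaaabb => aaab => a

aab->; aba->a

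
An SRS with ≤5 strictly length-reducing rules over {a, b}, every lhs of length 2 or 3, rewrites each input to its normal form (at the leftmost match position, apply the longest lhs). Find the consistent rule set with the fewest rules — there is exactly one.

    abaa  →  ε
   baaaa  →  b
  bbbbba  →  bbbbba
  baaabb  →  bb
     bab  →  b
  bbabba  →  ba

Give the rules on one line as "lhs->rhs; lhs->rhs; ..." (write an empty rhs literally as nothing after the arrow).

aa->b; ab->b; baa->; bab->aa

  | abaa => baa => ε
  | baaaa => aa => b
  | bbbbba
  | baaabb => abb => bb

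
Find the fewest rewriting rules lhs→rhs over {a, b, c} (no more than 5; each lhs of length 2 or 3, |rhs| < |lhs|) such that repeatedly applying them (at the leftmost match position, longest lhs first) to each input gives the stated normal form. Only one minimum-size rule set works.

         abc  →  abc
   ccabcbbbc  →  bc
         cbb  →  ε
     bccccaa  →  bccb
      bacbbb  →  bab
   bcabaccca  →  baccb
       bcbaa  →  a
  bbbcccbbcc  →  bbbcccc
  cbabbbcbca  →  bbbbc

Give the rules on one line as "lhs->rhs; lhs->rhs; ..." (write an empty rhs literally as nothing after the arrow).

bca->; ca->b; cba->ca; cbb->

  | abc
  | ccabcbbbc => cbbcbbbc => cbbbc => bc
  | cbb => ε
  | bccccaa => bcccba => bccca => bccb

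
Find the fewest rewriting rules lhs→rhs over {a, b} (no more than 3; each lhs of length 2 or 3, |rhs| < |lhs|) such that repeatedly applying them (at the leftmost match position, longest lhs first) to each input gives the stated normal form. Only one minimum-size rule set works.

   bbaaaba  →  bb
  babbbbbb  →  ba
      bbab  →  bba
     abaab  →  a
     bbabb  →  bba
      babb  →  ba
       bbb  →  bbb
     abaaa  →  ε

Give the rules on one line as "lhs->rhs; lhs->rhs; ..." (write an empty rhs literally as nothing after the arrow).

  | bbaaaba => bbaba => bbaa => bb
  | babbbbbb => babbbbb => babbbb => babbb => babb => bab => ba
  | bbab => bba
  | abaab => aaab => ab => a

aa->; ab->a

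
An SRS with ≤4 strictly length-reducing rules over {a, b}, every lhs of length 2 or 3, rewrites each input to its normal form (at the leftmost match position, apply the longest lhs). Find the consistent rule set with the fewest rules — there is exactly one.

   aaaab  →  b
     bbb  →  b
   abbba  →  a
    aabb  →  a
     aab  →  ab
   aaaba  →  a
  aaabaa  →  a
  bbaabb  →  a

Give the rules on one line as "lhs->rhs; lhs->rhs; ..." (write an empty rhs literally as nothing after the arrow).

aa->a; aaa->b; ba->; bb->

  | aaaab => bab => b
  | bbb => b
  | abbba => aba => a
  | aabb => abb => a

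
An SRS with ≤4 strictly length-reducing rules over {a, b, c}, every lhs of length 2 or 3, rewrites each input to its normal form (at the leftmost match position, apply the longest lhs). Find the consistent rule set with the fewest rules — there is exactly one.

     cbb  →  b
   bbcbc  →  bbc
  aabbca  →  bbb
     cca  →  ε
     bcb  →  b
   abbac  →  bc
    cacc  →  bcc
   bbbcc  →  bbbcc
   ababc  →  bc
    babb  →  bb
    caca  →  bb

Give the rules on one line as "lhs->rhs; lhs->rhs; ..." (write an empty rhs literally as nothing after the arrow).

  | cbb => b
  | bbcbc => bbc
  | aabbca => abbca => bbca => bbb
  | cca => cb => ε

ab->b; ba->; ca->b; cb->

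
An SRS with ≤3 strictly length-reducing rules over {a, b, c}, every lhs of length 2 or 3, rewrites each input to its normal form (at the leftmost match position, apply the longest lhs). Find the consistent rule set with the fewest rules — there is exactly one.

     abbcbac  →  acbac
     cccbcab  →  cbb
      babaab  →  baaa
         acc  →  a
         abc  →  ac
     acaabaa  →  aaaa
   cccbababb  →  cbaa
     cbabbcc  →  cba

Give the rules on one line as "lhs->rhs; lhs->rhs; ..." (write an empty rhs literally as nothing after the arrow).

ab->a; ca->; cc->

  | abbcbac => abcbac => acbac
  | cccbcab => cbcab => cbb
  | babaab => baaab => baaa
  | acc => a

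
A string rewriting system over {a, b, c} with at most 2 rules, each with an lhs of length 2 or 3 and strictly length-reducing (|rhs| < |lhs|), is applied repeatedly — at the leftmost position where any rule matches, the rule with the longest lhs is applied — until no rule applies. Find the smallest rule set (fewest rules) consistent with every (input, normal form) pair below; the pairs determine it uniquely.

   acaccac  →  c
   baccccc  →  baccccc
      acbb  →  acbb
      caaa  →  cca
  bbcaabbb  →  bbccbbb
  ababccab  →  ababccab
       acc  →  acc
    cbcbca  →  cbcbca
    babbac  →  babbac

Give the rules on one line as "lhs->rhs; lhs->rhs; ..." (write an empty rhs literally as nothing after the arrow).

aa->c; cac->aa

  | acaccac => aaacac => cacac => aaac => cac => aa => c
  | baccccc
  | acbb
  | caaa => cca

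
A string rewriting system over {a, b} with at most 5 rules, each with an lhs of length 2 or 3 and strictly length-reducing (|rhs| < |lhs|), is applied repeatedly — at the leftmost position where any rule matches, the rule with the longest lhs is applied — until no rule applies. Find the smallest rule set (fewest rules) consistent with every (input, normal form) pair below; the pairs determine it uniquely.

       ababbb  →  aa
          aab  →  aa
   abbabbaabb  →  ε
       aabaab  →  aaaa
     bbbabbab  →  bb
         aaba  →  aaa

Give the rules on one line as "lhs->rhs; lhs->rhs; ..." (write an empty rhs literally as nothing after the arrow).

  | ababbb => aabbb => abab => aab => aa
  | aab => aa
  | abbabbaabb => baabbaabb => bbbaabb => babb => bba => ε
  | aabaab => aaaab => aaaa

ab->a; abb->ba; baa->b; bba->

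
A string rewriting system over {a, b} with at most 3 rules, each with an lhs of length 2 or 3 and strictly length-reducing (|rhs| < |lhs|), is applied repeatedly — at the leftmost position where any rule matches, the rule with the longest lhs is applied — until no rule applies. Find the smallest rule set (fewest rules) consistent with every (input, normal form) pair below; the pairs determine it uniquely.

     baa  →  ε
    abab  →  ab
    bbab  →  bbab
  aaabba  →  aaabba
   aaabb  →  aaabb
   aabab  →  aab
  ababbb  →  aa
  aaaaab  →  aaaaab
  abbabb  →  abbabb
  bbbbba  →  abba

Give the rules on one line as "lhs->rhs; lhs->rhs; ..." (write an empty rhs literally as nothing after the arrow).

aba->a; baa->; bbb->a

  | baa => ε
  | abab => ab
  | bbab
  | aaabba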